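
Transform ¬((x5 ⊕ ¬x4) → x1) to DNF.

¬((x5 ⊕ ¬x4) → x1)
⇔ ¬(¬(x5 ⊕ ¬x4) ∨ x1)
⇔ ¬(¬((x5 ∧ ¬¬x4) ∨ (¬x5 ∧ ¬x4)) ∨ x1)
⇔ ¬¬((x5 ∧ ¬¬x4) ∨ (¬x5 ∧ ¬x4)) ∧ ¬x1
⇔ ((x5 ∧ ¬¬x4) ∨ (¬x5 ∧ ¬x4)) ∧ ¬x1
⇔ ((x5 ∧ x4) ∨ (¬x5 ∧ ¬x4)) ∧ ¬x1
⇔ (x5 ∧ x4 ∧ ¬x1) ∨ (¬x5 ∧ ¬x4 ∧ ¬x1)

(x5 ∧ x4 ∧ ¬x1) ∨ (¬x5 ∧ ¬x4 ∧ ¬x1)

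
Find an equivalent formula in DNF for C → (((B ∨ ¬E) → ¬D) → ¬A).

C → (((B ∨ ¬E) → ¬D) → ¬A)
⇔ ¬C ∨ (((B ∨ ¬E) → ¬D) → ¬A)   [eliminate →]
⇔ ¬C ∨ ¬((B ∨ ¬E) → ¬D) ∨ ¬A   [eliminate →]
⇔ ¬C ∨ ¬(¬(B ∨ ¬E) ∨ ¬D) ∨ ¬A   [eliminate →]
⇔ ¬C ∨ (¬¬(B ∨ ¬E) ∧ ¬¬D) ∨ ¬A   [De Morgan]
⇔ ¬C ∨ ((B ∨ ¬E) ∧ ¬¬D) ∨ ¬A   [double negation]
⇔ ¬C ∨ ((B ∨ ¬E) ∧ D) ∨ ¬A   [double negation]
⇔ ¬C ∨ (B ∧ D) ∨ (¬E ∧ D) ∨ ¬A   [distribute ∧ over ∨]

¬C ∨ (B ∧ D) ∨ (¬E ∧ D) ∨ ¬A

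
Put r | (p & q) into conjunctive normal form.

r | (p & q)
= (r | p) & (r | q)   (distribute | over &)

(r | p) & (r | q)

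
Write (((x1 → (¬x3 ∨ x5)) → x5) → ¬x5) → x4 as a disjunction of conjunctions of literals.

x5 ∨ x4

(((x1 → (¬x3 ∨ x5)) → x5) → ¬x5) → x4
⇔ ¬(((x1 → (¬x3 ∨ x5)) → x5) → ¬x5) ∨ x4
⇔ ¬(¬((x1 → (¬x3 ∨ x5)) → x5) ∨ ¬x5) ∨ x4
⇔ ¬(¬(¬(x1 → (¬x3 ∨ x5)) ∨ x5) ∨ ¬x5) ∨ x4
⇔ ¬(¬(¬(¬x1 ∨ ¬x3 ∨ x5) ∨ x5) ∨ ¬x5) ∨ x4
⇔ (¬¬(¬(¬x1 ∨ ¬x3 ∨ x5) ∨ x5) ∧ ¬¬x5) ∨ x4
⇔ ((¬(¬x1 ∨ ¬x3 ∨ x5) ∨ x5) ∧ ¬¬x5) ∨ x4
⇔ (((¬¬x1 ∧ ¬¬x3 ∧ ¬x5) ∨ x5) ∧ ¬¬x5) ∨ x4
⇔ (((x1 ∧ ¬¬x3 ∧ ¬x5) ∨ x5) ∧ ¬¬x5) ∨ x4
⇔ (((x1 ∧ x3 ∧ ¬x5) ∨ x5) ∧ ¬¬x5) ∨ x4
⇔ (((x1 ∧ x3 ∧ ¬x5) ∨ x5) ∧ x5) ∨ x4
⇔ (x1 ∧ x3 ∧ ¬x5 ∧ x5) ∨ (x5 ∧ x5) ∨ x4
⇔ x5 ∨ x4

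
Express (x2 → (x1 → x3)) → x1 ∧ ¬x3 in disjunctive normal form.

(x2 → (x1 → x3)) → x1 ∧ ¬x3
= ¬(x2 → (x1 → x3)) ∨ x1 ∧ ¬x3   [eliminate →]
= ¬(¬x2 ∨ (x1 → x3)) ∨ x1 ∧ ¬x3   [eliminate →]
= ¬(¬x2 ∨ ¬x1 ∨ x3) ∨ x1 ∧ ¬x3   [eliminate →]
= ¬¬x2 ∧ ¬¬x1 ∧ ¬x3 ∨ x1 ∧ ¬x3   [De Morgan]
= x2 ∧ ¬¬x1 ∧ ¬x3 ∨ x1 ∧ ¬x3   [double negation]
= x2 ∧ x1 ∧ ¬x3 ∨ x1 ∧ ¬x3   [double negation]
= x1 ∧ ¬x3   [simplify]

x1 ∧ ¬x3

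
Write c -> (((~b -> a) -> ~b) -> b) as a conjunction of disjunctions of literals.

~c | b

c -> (((~b -> a) -> ~b) -> b)
≡ ~c | (((~b -> a) -> ~b) -> b)   [eliminate ->]
≡ ~c | ~((~b -> a) -> ~b) | b   [eliminate ->]
≡ ~c | ~(~(~b -> a) | ~b) | b   [eliminate ->]
≡ ~c | ~(~(~~b | a) | ~b) | b   [eliminate ->]
≡ ~c | (~~(~~b | a) & ~~b) | b   [De Morgan]
≡ ~c | ((~~b | a) & ~~b) | b   [double negation]
≡ ~c | ((b | a) & ~~b) | b   [double negation]
≡ ~c | ((b | a) & b) | b   [double negation]
≡ (~c | b | a | b) & (~c | b | b)   [distribute | over &]
≡ ~c | b   [simplify]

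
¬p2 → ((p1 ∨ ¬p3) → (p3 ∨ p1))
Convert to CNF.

p2 ∨ p3 ∨ p1

¬p2 → ((p1 ∨ ¬p3) → (p3 ∨ p1))
⇔ ¬¬p2 ∨ ((p1 ∨ ¬p3) → (p3 ∨ p1))   (eliminate →)
⇔ ¬¬p2 ∨ ¬(p1 ∨ ¬p3) ∨ p3 ∨ p1   (eliminate →)
⇔ p2 ∨ ¬(p1 ∨ ¬p3) ∨ p3 ∨ p1   (double negation)
⇔ p2 ∨ (¬p1 ∧ ¬¬p3) ∨ p3 ∨ p1   (De Morgan)
⇔ p2 ∨ (¬p1 ∧ p3) ∨ p3 ∨ p1   (double negation)
⇔ (p2 ∨ ¬p1 ∨ p3 ∨ p1) ∧ (p2 ∨ p3 ∨ p3 ∨ p1)   (distribute ∨ over ∧)
⇔ p2 ∨ p3 ∨ p1   (simplify)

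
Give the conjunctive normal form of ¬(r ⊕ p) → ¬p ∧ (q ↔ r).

¬(r ⊕ p) → ¬p ∧ (q ↔ r)
= ¬¬(r ⊕ p) ∨ ¬p ∧ (q ↔ r)   [eliminate →]
= ¬¬((r ∨ p) ∧ ¬(r ∧ p)) ∨ ¬p ∧ (q ↔ r)   [expand ⊕]
= ¬¬((r ∨ p) ∧ ¬(r ∧ p)) ∨ ¬p ∧ (q → r) ∧ (r → q)   [eliminate ↔]
= ¬¬((r ∨ p) ∧ ¬(r ∧ p)) ∨ ¬p ∧ (¬q ∨ r) ∧ (r → q)   [eliminate →]
= ¬¬((r ∨ p) ∧ ¬(r ∧ p)) ∨ ¬p ∧ (¬q ∨ r) ∧ (¬r ∨ q)   [eliminate →]
= (r ∨ p) ∧ ¬(r ∧ p) ∨ ¬p ∧ (¬q ∨ r) ∧ (¬r ∨ q)   [double negation]
= (r ∨ p) ∧ (¬r ∨ ¬p) ∨ ¬p ∧ (¬q ∨ r) ∧ (¬r ∨ q)   [De Morgan]
= (r ∨ p ∨ ¬p) ∧ (r ∨ p ∨ ¬q ∨ r) ∧ (r ∨ p ∨ ¬r ∨ q) ∧ (¬r ∨ ¬p ∨ ¬p) ∧ (¬r ∨ ¬p ∨ ¬q ∨ r) ∧ (¬r ∨ ¬p ∨ ¬r ∨ q)   [distribute ∨ over ∧]
= (r ∨ p ∨ ¬q) ∧ (¬r ∨ ¬p)   [simplify]

(r ∨ p ∨ ¬q) ∧ (¬r ∨ ¬p)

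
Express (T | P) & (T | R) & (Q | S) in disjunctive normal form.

(T & Q) | (T & S) | (P & R & Q) | (P & R & S)

(T | P) & (T | R) & (Q | S)
≡ (T & T & Q) | (T & T & S) | (T & R & Q) | (T & R & S) | (P & T & Q) | (P & T & S) | (P & R & Q) | (P & R & S)   [distribute & over |]
≡ (T & Q) | (T & S) | (P & R & Q) | (P & R & S)   [simplify]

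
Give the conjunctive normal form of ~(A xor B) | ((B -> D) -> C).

~(A xor B) | ((B -> D) -> C)
= ~((A | B) & ~(A & B)) | ((B -> D) -> C)   (expand xor)
= ~((A | B) & ~(A & B)) | ~(B -> D) | C   (eliminate ->)
= ~((A | B) & ~(A & B)) | ~(~B | D) | C   (eliminate ->)
= ~(A | B) | ~~(A & B) | ~(~B | D) | C   (De Morgan)
= (~A & ~B) | ~~(A & B) | ~(~B | D) | C   (De Morgan)
= (~A & ~B) | (A & B) | ~(~B | D) | C   (double negation)
= (~A & ~B) | (A & B) | (~~B & ~D) | C   (De Morgan)
= (~A & ~B) | (A & B) | (B & ~D) | C   (double negation)
= (~A | A | B | C) & (~A | A | ~D | C) & (~A | B | B | C) & (~A | B | ~D | C) & (~B | A | B | C) & (~B | A | ~D | C) & (~B | B | B | C) & (~B | B | ~D | C)   (distribute | over &)
= (~A | B | C) & (~B | A | ~D | C)   (simplify)

(~A | B | C) & (~B | A | ~D | C)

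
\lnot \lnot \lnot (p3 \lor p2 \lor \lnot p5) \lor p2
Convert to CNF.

\lnot \lnot \lnot (p3 \lor p2 \lor \lnot p5) \lor p2
≡ \lnot (p3 \lor p2 \lor \lnot p5) \lor p2   [double negation]
≡ (\lnot p3 \land \lnot p2 \land \lnot \lnot p5) \lor p2   [De Morgan]
≡ (\lnot p3 \land \lnot p2 \land p5) \lor p2   [double negation]
≡ (\lnot p3 \lor p2) \land (\lnot p2 \lor p2) \land (p5 \lor p2)   [distribute \lor over \land]
≡ (\lnot p3 \lor p2) \land (p5 \lor p2)   [simplify]

(\lnot p3 \lor p2) \land (p5 \lor p2)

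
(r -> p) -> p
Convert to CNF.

(r -> p) -> p
≡ ~(r -> p) | p
≡ ~(~r | p) | p
≡ (~~r & ~p) | p
≡ (r & ~p) | p
≡ (r | p) & (~p | p)
≡ r | p

r | p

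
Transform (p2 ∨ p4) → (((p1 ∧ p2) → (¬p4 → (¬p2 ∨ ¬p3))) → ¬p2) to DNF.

(p1 ∧ p2 ∧ ¬p4 ∧ p3) ∨ ¬p2

(p2 ∨ p4) → (((p1 ∧ p2) → (¬p4 → (¬p2 ∨ ¬p3))) → ¬p2)
≡ ¬(p2 ∨ p4) ∨ (((p1 ∧ p2) → (¬p4 → (¬p2 ∨ ¬p3))) → ¬p2)   [eliminate →]
≡ ¬(p2 ∨ p4) ∨ ¬((p1 ∧ p2) → (¬p4 → (¬p2 ∨ ¬p3))) ∨ ¬p2   [eliminate →]
≡ ¬(p2 ∨ p4) ∨ ¬(¬(p1 ∧ p2) ∨ (¬p4 → (¬p2 ∨ ¬p3))) ∨ ¬p2   [eliminate →]
≡ ¬(p2 ∨ p4) ∨ ¬(¬(p1 ∧ p2) ∨ ¬¬p4 ∨ ¬p2 ∨ ¬p3) ∨ ¬p2   [eliminate →]
≡ (¬p2 ∧ ¬p4) ∨ ¬(¬(p1 ∧ p2) ∨ ¬¬p4 ∨ ¬p2 ∨ ¬p3) ∨ ¬p2   [De Morgan]
≡ (¬p2 ∧ ¬p4) ∨ (¬¬(p1 ∧ p2) ∧ ¬¬¬p4 ∧ ¬¬p2 ∧ ¬¬p3) ∨ ¬p2   [De Morgan]
≡ (¬p2 ∧ ¬p4) ∨ (p1 ∧ p2 ∧ ¬¬¬p4 ∧ ¬¬p2 ∧ ¬¬p3) ∨ ¬p2   [double negation]
≡ (¬p2 ∧ ¬p4) ∨ (p1 ∧ p2 ∧ ¬p4 ∧ ¬¬p2 ∧ ¬¬p3) ∨ ¬p2   [double negation]
≡ (¬p2 ∧ ¬p4) ∨ (p1 ∧ p2 ∧ ¬p4 ∧ p2 ∧ ¬¬p3) ∨ ¬p2   [double negation]
≡ (¬p2 ∧ ¬p4) ∨ (p1 ∧ p2 ∧ ¬p4 ∧ p2 ∧ p3) ∨ ¬p2   [double negation]
≡ (p1 ∧ p2 ∧ ¬p4 ∧ p3) ∨ ¬p2   [simplify]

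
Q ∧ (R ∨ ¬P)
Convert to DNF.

Q ∧ (R ∨ ¬P)
= (Q ∧ R) ∨ (Q ∧ ¬P)   (distribute ∧ over ∨)

(Q ∧ R) ∨ (Q ∧ ¬P)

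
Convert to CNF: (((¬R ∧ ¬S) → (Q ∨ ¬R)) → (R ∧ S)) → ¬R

¬R ∨ ¬S

(((¬R ∧ ¬S) → (Q ∨ ¬R)) → (R ∧ S)) → ¬R
= ¬(((¬R ∧ ¬S) → (Q ∨ ¬R)) → (R ∧ S)) ∨ ¬R   [eliminate →]
= ¬(¬((¬R ∧ ¬S) → (Q ∨ ¬R)) ∨ (R ∧ S)) ∨ ¬R   [eliminate →]
= ¬(¬(¬(¬R ∧ ¬S) ∨ Q ∨ ¬R) ∨ (R ∧ S)) ∨ ¬R   [eliminate →]
= (¬¬(¬(¬R ∧ ¬S) ∨ Q ∨ ¬R) ∧ ¬(R ∧ S)) ∨ ¬R   [De Morgan]
= ((¬(¬R ∧ ¬S) ∨ Q ∨ ¬R) ∧ ¬(R ∧ S)) ∨ ¬R   [double negation]
= ((¬¬R ∨ ¬¬S ∨ Q ∨ ¬R) ∧ ¬(R ∧ S)) ∨ ¬R   [De Morgan]
= ((R ∨ ¬¬S ∨ Q ∨ ¬R) ∧ ¬(R ∧ S)) ∨ ¬R   [double negation]
= ((R ∨ S ∨ Q ∨ ¬R) ∧ ¬(R ∧ S)) ∨ ¬R   [double negation]
= ((R ∨ S ∨ Q ∨ ¬R) ∧ (¬R ∨ ¬S)) ∨ ¬R   [De Morgan]
= (R ∨ S ∨ Q ∨ ¬R ∨ ¬R) ∧ (¬R ∨ ¬S ∨ ¬R)   [distribute ∨ over ∧]
= ¬R ∨ ¬S   [simplify]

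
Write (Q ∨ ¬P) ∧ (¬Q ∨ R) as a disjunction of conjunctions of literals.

(Q ∧ R) ∨ (¬P ∧ ¬Q) ∨ (¬P ∧ R)

(Q ∨ ¬P) ∧ (¬Q ∨ R)
≡ (Q ∧ ¬Q) ∨ (Q ∧ R) ∨ (¬P ∧ ¬Q) ∨ (¬P ∧ R)
≡ (Q ∧ R) ∨ (¬P ∧ ¬Q) ∨ (¬P ∧ R)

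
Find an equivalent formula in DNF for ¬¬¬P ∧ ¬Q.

¬P ∧ ¬Q

¬¬¬P ∧ ¬Q
≡ ¬P ∧ ¬Q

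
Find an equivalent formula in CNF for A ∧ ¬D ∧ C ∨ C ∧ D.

A ∧ ¬D ∧ C ∨ C ∧ D
⇔ (A ∨ C) ∧ (A ∨ D) ∧ (¬D ∨ C) ∧ (¬D ∨ D) ∧ (C ∨ C) ∧ (C ∨ D)   [distribute ∨ over ∧]
⇔ (A ∨ D) ∧ C   [simplify]

(A ∨ D) ∧ C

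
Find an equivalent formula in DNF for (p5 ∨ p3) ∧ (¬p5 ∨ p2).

(p5 ∧ p2) ∨ (p3 ∧ ¬p5) ∨ (p3 ∧ p2)

(p5 ∨ p3) ∧ (¬p5 ∨ p2)
≡ (p5 ∧ ¬p5) ∨ (p5 ∧ p2) ∨ (p3 ∧ ¬p5) ∨ (p3 ∧ p2)   [distribute ∧ over ∨]
≡ (p5 ∧ p2) ∨ (p3 ∧ ¬p5) ∨ (p3 ∧ p2)   [simplify]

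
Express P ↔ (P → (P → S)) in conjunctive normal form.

(¬P ∨ S) ∧ P

P ↔ (P → (P → S))
= (P → (P → (P → S))) ∧ ((P → (P → S)) → P)   [eliminate ↔]
= (¬P ∨ (P → (P → S))) ∧ ((P → (P → S)) → P)   [eliminate →]
= (¬P ∨ ¬P ∨ (P → S)) ∧ ((P → (P → S)) → P)   [eliminate →]
= (¬P ∨ ¬P ∨ ¬P ∨ S) ∧ ((P → (P → S)) → P)   [eliminate →]
= (¬P ∨ ¬P ∨ ¬P ∨ S) ∧ (¬(P → (P → S)) ∨ P)   [eliminate →]
= (¬P ∨ ¬P ∨ ¬P ∨ S) ∧ (¬(¬P ∨ (P → S)) ∨ P)   [eliminate →]
= (¬P ∨ ¬P ∨ ¬P ∨ S) ∧ (¬(¬P ∨ ¬P ∨ S) ∨ P)   [eliminate →]
= (¬P ∨ ¬P ∨ ¬P ∨ S) ∧ ((¬¬P ∧ ¬¬P ∧ ¬S) ∨ P)   [De Morgan]
= (¬P ∨ ¬P ∨ ¬P ∨ S) ∧ ((P ∧ ¬¬P ∧ ¬S) ∨ P)   [double negation]
= (¬P ∨ ¬P ∨ ¬P ∨ S) ∧ ((P ∧ P ∧ ¬S) ∨ P)   [double negation]
= (¬P ∨ ¬P ∨ ¬P ∨ S) ∧ (P ∨ P) ∧ (P ∨ P) ∧ (¬S ∨ P)   [distribute ∨ over ∧]
= (¬P ∨ S) ∧ P   [simplify]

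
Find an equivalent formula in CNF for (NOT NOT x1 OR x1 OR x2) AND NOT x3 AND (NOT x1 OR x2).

(NOT NOT x1 OR x1 OR x2) AND NOT x3 AND (NOT x1 OR x2)
≡ (x1 OR x1 OR x2) AND NOT x3 AND (NOT x1 OR x2)   (double negation)
≡ (x1 OR x2) AND NOT x3 AND (NOT x1 OR x2)   (simplify)

(x1 OR x2) AND NOT x3 AND (NOT x1 OR x2)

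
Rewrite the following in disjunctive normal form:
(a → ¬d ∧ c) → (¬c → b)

a ∧ d ∨ a ∧ ¬c ∨ c ∨ b

(a → ¬d ∧ c) → (¬c → b)
≡ ¬(a → ¬d ∧ c) ∨ (¬c → b)   (eliminate →)
≡ ¬(¬a ∨ ¬d ∧ c) ∨ (¬c → b)   (eliminate →)
≡ ¬(¬a ∨ ¬d ∧ c) ∨ ¬¬c ∨ b   (eliminate →)
≡ ¬¬a ∧ ¬(¬d ∧ c) ∨ ¬¬c ∨ b   (De Morgan)
≡ a ∧ ¬(¬d ∧ c) ∨ ¬¬c ∨ b   (double negation)
≡ a ∧ (¬¬d ∨ ¬c) ∨ ¬¬c ∨ b   (De Morgan)
≡ a ∧ (d ∨ ¬c) ∨ ¬¬c ∨ b   (double negation)
≡ a ∧ (d ∨ ¬c) ∨ c ∨ b   (double negation)
≡ a ∧ d ∨ a ∧ ¬c ∨ c ∨ b   (distribute ∧ over ∨)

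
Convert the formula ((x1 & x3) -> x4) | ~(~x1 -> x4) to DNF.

((x1 & x3) -> x4) | ~(~x1 -> x4)
= ~(x1 & x3) | x4 | ~(~x1 -> x4)
= ~(x1 & x3) | x4 | ~(~~x1 | x4)
= ~x1 | ~x3 | x4 | ~(~~x1 | x4)
= ~x1 | ~x3 | x4 | (~~~x1 & ~x4)
= ~x1 | ~x3 | x4 | (~x1 & ~x4)
= ~x1 | ~x3 | x4

~x1 | ~x3 | x4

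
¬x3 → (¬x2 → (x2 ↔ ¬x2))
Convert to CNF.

x3 ∨ x2

¬x3 → (¬x2 → (x2 ↔ ¬x2))
≡ ¬¬x3 ∨ (¬x2 → (x2 ↔ ¬x2))   — eliminate →
≡ ¬¬x3 ∨ ¬¬x2 ∨ (x2 ↔ ¬x2)   — eliminate →
≡ ¬¬x3 ∨ ¬¬x2 ∨ ((x2 → ¬x2) ∧ (¬x2 → x2))   — eliminate ↔
≡ ¬¬x3 ∨ ¬¬x2 ∨ ((¬x2 ∨ ¬x2) ∧ (¬x2 → x2))   — eliminate →
≡ ¬¬x3 ∨ ¬¬x2 ∨ ((¬x2 ∨ ¬x2) ∧ (¬¬x2 ∨ x2))   — eliminate →
≡ x3 ∨ ¬¬x2 ∨ ((¬x2 ∨ ¬x2) ∧ (¬¬x2 ∨ x2))   — double negation
≡ x3 ∨ x2 ∨ ((¬x2 ∨ ¬x2) ∧ (¬¬x2 ∨ x2))   — double negation
≡ x3 ∨ x2 ∨ ((¬x2 ∨ ¬x2) ∧ (x2 ∨ x2))   — double negation
≡ (x3 ∨ x2 ∨ ¬x2 ∨ ¬x2) ∧ (x3 ∨ x2 ∨ x2 ∨ x2)   — distribute ∨ over ∧
≡ x3 ∨ x2   — simplify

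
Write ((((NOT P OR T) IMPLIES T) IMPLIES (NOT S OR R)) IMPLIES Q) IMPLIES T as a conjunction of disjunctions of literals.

(NOT P OR T OR NOT S OR R) AND (NOT Q OR T)

((((NOT P OR T) IMPLIES T) IMPLIES (NOT S OR R)) IMPLIES Q) IMPLIES T
= NOT ((((NOT P OR T) IMPLIES T) IMPLIES (NOT S OR R)) IMPLIES Q) OR T   — eliminate IMPLIES
= NOT (NOT (((NOT P OR T) IMPLIES T) IMPLIES (NOT S OR R)) OR Q) OR T   — eliminate IMPLIES
= NOT (NOT (NOT ((NOT P OR T) IMPLIES T) OR NOT S OR R) OR Q) OR T   — eliminate IMPLIES
= NOT (NOT (NOT (NOT (NOT P OR T) OR T) OR NOT S OR R) OR Q) OR T   — eliminate IMPLIES
= (NOT NOT (NOT (NOT (NOT P OR T) OR T) OR NOT S OR R) AND NOT Q) OR T   — De Morgan
= ((NOT (NOT (NOT P OR T) OR T) OR NOT S OR R) AND NOT Q) OR T   — double negation
= (((NOT NOT (NOT P OR T) AND NOT T) OR NOT S OR R) AND NOT Q) OR T   — De Morgan
= ((((NOT P OR T) AND NOT T) OR NOT S OR R) AND NOT Q) OR T   — double negation
= (NOT P OR T OR NOT S OR R OR T) AND (NOT T OR NOT S OR R OR T) AND (NOT Q OR T)   — distribute OR over AND
= (NOT P OR T OR NOT S OR R) AND (NOT Q OR T)   — simplify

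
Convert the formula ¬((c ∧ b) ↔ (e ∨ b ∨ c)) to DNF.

¬((c ∧ b) ↔ (e ∨ b ∨ c))
= ¬(((c ∧ b) → (e ∨ b ∨ c)) ∧ ((e ∨ b ∨ c) → (c ∧ b)))   [eliminate ↔]
= ¬((¬(c ∧ b) ∨ e ∨ b ∨ c) ∧ ((e ∨ b ∨ c) → (c ∧ b)))   [eliminate →]
= ¬((¬(c ∧ b) ∨ e ∨ b ∨ c) ∧ (¬(e ∨ b ∨ c) ∨ (c ∧ b)))   [eliminate →]
= ¬(¬(c ∧ b) ∨ e ∨ b ∨ c) ∨ ¬(¬(e ∨ b ∨ c) ∨ (c ∧ b))   [De Morgan]
= (¬¬(c ∧ b) ∧ ¬e ∧ ¬b ∧ ¬c) ∨ ¬(¬(e ∨ b ∨ c) ∨ (c ∧ b))   [De Morgan]
= (c ∧ b ∧ ¬e ∧ ¬b ∧ ¬c) ∨ ¬(¬(e ∨ b ∨ c) ∨ (c ∧ b))   [double negation]
= (c ∧ b ∧ ¬e ∧ ¬b ∧ ¬c) ∨ (¬¬(e ∨ b ∨ c) ∧ ¬(c ∧ b))   [De Morgan]
= (c ∧ b ∧ ¬e ∧ ¬b ∧ ¬c) ∨ ((e ∨ b ∨ c) ∧ ¬(c ∧ b))   [double negation]
= (c ∧ b ∧ ¬e ∧ ¬b ∧ ¬c) ∨ ((e ∨ b ∨ c) ∧ (¬c ∨ ¬b))   [De Morgan]
= (c ∧ b ∧ ¬e ∧ ¬b ∧ ¬c) ∨ (e ∧ ¬c) ∨ (e ∧ ¬b) ∨ (b ∧ ¬c) ∨ (b ∧ ¬b) ∨ (c ∧ ¬c) ∨ (c ∧ ¬b)   [distribute ∧ over ∨]
= (e ∧ ¬c) ∨ (e ∧ ¬b) ∨ (b ∧ ¬c) ∨ (c ∧ ¬b)   [simplify]

(e ∧ ¬c) ∨ (e ∧ ¬b) ∨ (b ∧ ¬c) ∨ (c ∧ ¬b)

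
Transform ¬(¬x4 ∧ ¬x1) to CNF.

x4 ∨ x1

¬(¬x4 ∧ ¬x1)
≡ ¬¬x4 ∨ ¬¬x1   (De Morgan)
≡ x4 ∨ ¬¬x1   (double negation)
≡ x4 ∨ x1   (double negation)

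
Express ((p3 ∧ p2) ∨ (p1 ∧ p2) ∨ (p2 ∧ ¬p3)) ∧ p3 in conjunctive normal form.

((p3 ∧ p2) ∨ (p1 ∧ p2) ∨ (p2 ∧ ¬p3)) ∧ p3
⇔ (p3 ∨ p1 ∨ p2) ∧ (p3 ∨ p1 ∨ ¬p3) ∧ (p3 ∨ p2 ∨ p2) ∧ (p3 ∨ p2 ∨ ¬p3) ∧ (p2 ∨ p1 ∨ p2) ∧ (p2 ∨ p1 ∨ ¬p3) ∧ (p2 ∨ p2 ∨ p2) ∧ (p2 ∨ p2 ∨ ¬p3) ∧ p3   (distribute ∨ over ∧)
⇔ p2 ∧ p3   (simplify)

p2 ∧ p3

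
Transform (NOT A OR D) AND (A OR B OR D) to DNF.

(NOT A OR D) AND (A OR B OR D)
≡ (NOT A AND A) OR (NOT A AND B) OR (NOT A AND D) OR (D AND A) OR (D AND B) OR (D AND D)   (distribute AND over OR)
≡ (NOT A AND B) OR D   (simplify)

(NOT A AND B) OR D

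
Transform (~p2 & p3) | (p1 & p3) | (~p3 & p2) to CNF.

(~p2 | p1 | ~p3) & (p3 | p2)

(~p2 & p3) | (p1 & p3) | (~p3 & p2)
⇔ (~p2 | p1 | ~p3) & (~p2 | p1 | p2) & (~p2 | p3 | ~p3) & (~p2 | p3 | p2) & (p3 | p1 | ~p3) & (p3 | p1 | p2) & (p3 | p3 | ~p3) & (p3 | p3 | p2)   [distribute | over &]
⇔ (~p2 | p1 | ~p3) & (p3 | p2)   [simplify]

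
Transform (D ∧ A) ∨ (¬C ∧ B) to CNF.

(D ∧ A) ∨ (¬C ∧ B)
⇔ (D ∨ ¬C) ∧ (D ∨ B) ∧ (A ∨ ¬C) ∧ (A ∨ B)   [distribute ∨ over ∧]

(D ∨ ¬C) ∧ (D ∨ B) ∧ (A ∨ ¬C) ∧ (A ∨ B)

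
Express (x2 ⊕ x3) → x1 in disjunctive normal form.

(x2 ⊕ x3) → x1
⇔ ¬(x2 ⊕ x3) ∨ x1   [eliminate →]
⇔ ¬((x2 ∧ ¬x3) ∨ (¬x2 ∧ x3)) ∨ x1   [expand ⊕]
⇔ (¬(x2 ∧ ¬x3) ∧ ¬(¬x2 ∧ x3)) ∨ x1   [De Morgan]
⇔ ((¬x2 ∨ ¬¬x3) ∧ ¬(¬x2 ∧ x3)) ∨ x1   [De Morgan]
⇔ ((¬x2 ∨ x3) ∧ ¬(¬x2 ∧ x3)) ∨ x1   [double negation]
⇔ ((¬x2 ∨ x3) ∧ (¬¬x2 ∨ ¬x3)) ∨ x1   [De Morgan]
⇔ ((¬x2 ∨ x3) ∧ (x2 ∨ ¬x3)) ∨ x1   [double negation]
⇔ (¬x2 ∧ x2) ∨ (¬x2 ∧ ¬x3) ∨ (x3 ∧ x2) ∨ (x3 ∧ ¬x3) ∨ x1   [distribute ∧ over ∨]
⇔ (¬x2 ∧ ¬x3) ∨ (x3 ∧ x2) ∨ x1   [simplify]

(¬x2 ∧ ¬x3) ∨ (x3 ∧ x2) ∨ x1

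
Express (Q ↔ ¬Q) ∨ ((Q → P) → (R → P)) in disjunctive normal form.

(Q ∧ ¬P) ∨ ¬R ∨ P

(Q ↔ ¬Q) ∨ ((Q → P) → (R → P))
⇔ ((Q → ¬Q) ∧ (¬Q → Q)) ∨ ((Q → P) → (R → P))   (eliminate ↔)
⇔ ((¬Q ∨ ¬Q) ∧ (¬Q → Q)) ∨ ((Q → P) → (R → P))   (eliminate →)
⇔ ((¬Q ∨ ¬Q) ∧ (¬¬Q ∨ Q)) ∨ ((Q → P) → (R → P))   (eliminate →)
⇔ ((¬Q ∨ ¬Q) ∧ (¬¬Q ∨ Q)) ∨ ¬(Q → P) ∨ (R → P)   (eliminate →)
⇔ ((¬Q ∨ ¬Q) ∧ (¬¬Q ∨ Q)) ∨ ¬(¬Q ∨ P) ∨ (R → P)   (eliminate →)
⇔ ((¬Q ∨ ¬Q) ∧ (¬¬Q ∨ Q)) ∨ ¬(¬Q ∨ P) ∨ ¬R ∨ P   (eliminate →)
⇔ ((¬Q ∨ ¬Q) ∧ (Q ∨ Q)) ∨ ¬(¬Q ∨ P) ∨ ¬R ∨ P   (double negation)
⇔ ((¬Q ∨ ¬Q) ∧ (Q ∨ Q)) ∨ (¬¬Q ∧ ¬P) ∨ ¬R ∨ P   (De Morgan)
⇔ ((¬Q ∨ ¬Q) ∧ (Q ∨ Q)) ∨ (Q ∧ ¬P) ∨ ¬R ∨ P   (double negation)
⇔ (¬Q ∧ Q) ∨ (¬Q ∧ Q) ∨ (¬Q ∧ Q) ∨ (¬Q ∧ Q) ∨ (Q ∧ ¬P) ∨ ¬R ∨ P   (distribute ∧ over ∨)
⇔ (Q ∧ ¬P) ∨ ¬R ∨ P   (simplify)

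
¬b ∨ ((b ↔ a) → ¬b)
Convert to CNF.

¬b ∨ ¬a

¬b ∨ ((b ↔ a) → ¬b)
≡ ¬b ∨ ¬(b ↔ a) ∨ ¬b   — eliminate →
≡ ¬b ∨ ¬((b → a) ∧ (a → b)) ∨ ¬b   — eliminate ↔
≡ ¬b ∨ ¬((¬b ∨ a) ∧ (a → b)) ∨ ¬b   — eliminate →
≡ ¬b ∨ ¬((¬b ∨ a) ∧ (¬a ∨ b)) ∨ ¬b   — eliminate →
≡ ¬b ∨ ¬(¬b ∨ a) ∨ ¬(¬a ∨ b) ∨ ¬b   — De Morgan
≡ ¬b ∨ (¬¬b ∧ ¬a) ∨ ¬(¬a ∨ b) ∨ ¬b   — De Morgan
≡ ¬b ∨ (b ∧ ¬a) ∨ ¬(¬a ∨ b) ∨ ¬b   — double negation
≡ ¬b ∨ (b ∧ ¬a) ∨ (¬¬a ∧ ¬b) ∨ ¬b   — De Morgan
≡ ¬b ∨ (b ∧ ¬a) ∨ (a ∧ ¬b) ∨ ¬b   — double negation
≡ (¬b ∨ b ∨ a ∨ ¬b) ∧ (¬b ∨ b ∨ ¬b ∨ ¬b) ∧ (¬b ∨ ¬a ∨ a ∨ ¬b) ∧ (¬b ∨ ¬a ∨ ¬b ∨ ¬b)   — distribute ∨ over ∧
≡ ¬b ∨ ¬a   — simplify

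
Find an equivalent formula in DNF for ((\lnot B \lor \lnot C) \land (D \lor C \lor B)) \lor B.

((\lnot B \lor \lnot C) \land (D \lor C \lor B)) \lor B
= (\lnot B \land D) \lor (\lnot B \land C) \lor (\lnot B \land B) \lor (\lnot C \land D) \lor (\lnot C \land C) \lor (\lnot C \land B) \lor B   [distribute \land over \lor]
= (\lnot B \land D) \lor (\lnot B \land C) \lor (\lnot C \land D) \lor B   [simplify]

(\lnot B \land D) \lor (\lnot B \land C) \lor (\lnot C \land D) \lor B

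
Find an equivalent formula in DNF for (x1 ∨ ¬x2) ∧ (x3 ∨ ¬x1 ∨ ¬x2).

(x1 ∧ x3) ∨ ¬x2

(x1 ∨ ¬x2) ∧ (x3 ∨ ¬x1 ∨ ¬x2)
⇔ (x1 ∧ x3) ∨ (x1 ∧ ¬x1) ∨ (x1 ∧ ¬x2) ∨ (¬x2 ∧ x3) ∨ (¬x2 ∧ ¬x1) ∨ (¬x2 ∧ ¬x2)
⇔ (x1 ∧ x3) ∨ ¬x2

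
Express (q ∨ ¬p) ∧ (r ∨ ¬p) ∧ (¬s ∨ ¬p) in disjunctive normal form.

(q ∨ ¬p) ∧ (r ∨ ¬p) ∧ (¬s ∨ ¬p)
≡ (q ∧ r ∧ ¬s) ∨ (q ∧ r ∧ ¬p) ∨ (q ∧ ¬p ∧ ¬s) ∨ (q ∧ ¬p ∧ ¬p) ∨ (¬p ∧ r ∧ ¬s) ∨ (¬p ∧ r ∧ ¬p) ∨ (¬p ∧ ¬p ∧ ¬s) ∨ (¬p ∧ ¬p ∧ ¬p)
≡ (q ∧ r ∧ ¬s) ∨ ¬p

(q ∧ r ∧ ¬s) ∨ ¬p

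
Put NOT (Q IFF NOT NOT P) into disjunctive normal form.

NOT (Q IFF NOT NOT P)
⇔ NOT ((Q IMPLIES NOT NOT P) AND (NOT NOT P IMPLIES Q))
⇔ NOT ((NOT Q OR NOT NOT P) AND (NOT NOT P IMPLIES Q))
⇔ NOT ((NOT Q OR NOT NOT P) AND (NOT NOT NOT P OR Q))
⇔ NOT (NOT Q OR NOT NOT P) OR NOT (NOT NOT NOT P OR Q)
⇔ (NOT NOT Q AND NOT NOT NOT P) OR NOT (NOT NOT NOT P OR Q)
⇔ (Q AND NOT NOT NOT P) OR NOT (NOT NOT NOT P OR Q)
⇔ (Q AND NOT P) OR NOT (NOT NOT NOT P OR Q)
⇔ (Q AND NOT P) OR (NOT NOT NOT NOT P AND NOT Q)
⇔ (Q AND NOT P) OR (NOT NOT P AND NOT Q)
⇔ (Q AND NOT P) OR (P AND NOT Q)

(Q AND NOT P) OR (P AND NOT Q)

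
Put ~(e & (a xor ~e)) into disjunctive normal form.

~e | (~a & e)

~(e & (a xor ~e))
≡ ~(e & ((a & ~~e) | (~a & ~e)))   [expand xor]
≡ ~e | ~((a & ~~e) | (~a & ~e))   [De Morgan]
≡ ~e | (~(a & ~~e) & ~(~a & ~e))   [De Morgan]
≡ ~e | ((~a | ~~~e) & ~(~a & ~e))   [De Morgan]
≡ ~e | ((~a | ~e) & ~(~a & ~e))   [double negation]
≡ ~e | ((~a | ~e) & (~~a | ~~e))   [De Morgan]
≡ ~e | ((~a | ~e) & (a | ~~e))   [double negation]
≡ ~e | ((~a | ~e) & (a | e))   [double negation]
≡ ~e | (~a & a) | (~a & e) | (~e & a) | (~e & e)   [distribute & over |]
≡ ~e | (~a & e)   [simplify]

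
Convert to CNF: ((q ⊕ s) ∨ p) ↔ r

((q ⊕ s) ∨ p) ↔ r
≡ (((q ⊕ s) ∨ p) → r) ∧ (r → ((q ⊕ s) ∨ p))   (eliminate ↔)
≡ (¬((q ⊕ s) ∨ p) ∨ r) ∧ (r → ((q ⊕ s) ∨ p))   (eliminate →)
≡ (¬(((q ∨ s) ∧ ¬(q ∧ s)) ∨ p) ∨ r) ∧ (r → ((q ⊕ s) ∨ p))   (expand ⊕)
≡ (¬(((q ∨ s) ∧ ¬(q ∧ s)) ∨ p) ∨ r) ∧ (¬r ∨ (q ⊕ s) ∨ p)   (eliminate →)
≡ (¬(((q ∨ s) ∧ ¬(q ∧ s)) ∨ p) ∨ r) ∧ (¬r ∨ ((q ∨ s) ∧ ¬(q ∧ s)) ∨ p)   (expand ⊕)
≡ ((¬((q ∨ s) ∧ ¬(q ∧ s)) ∧ ¬p) ∨ r) ∧ (¬r ∨ ((q ∨ s) ∧ ¬(q ∧ s)) ∨ p)   (De Morgan)
≡ (((¬(q ∨ s) ∨ ¬¬(q ∧ s)) ∧ ¬p) ∨ r) ∧ (¬r ∨ ((q ∨ s) ∧ ¬(q ∧ s)) ∨ p)   (De Morgan)
≡ ((((¬q ∧ ¬s) ∨ ¬¬(q ∧ s)) ∧ ¬p) ∨ r) ∧ (¬r ∨ ((q ∨ s) ∧ ¬(q ∧ s)) ∨ p)   (De Morgan)
≡ ((((¬q ∧ ¬s) ∨ (q ∧ s)) ∧ ¬p) ∨ r) ∧ (¬r ∨ ((q ∨ s) ∧ ¬(q ∧ s)) ∨ p)   (double negation)
≡ ((((¬q ∧ ¬s) ∨ (q ∧ s)) ∧ ¬p) ∨ r) ∧ (¬r ∨ ((q ∨ s) ∧ (¬q ∨ ¬s)) ∨ p)   (De Morgan)
≡ (¬q ∨ q ∨ r) ∧ (¬q ∨ s ∨ r) ∧ (¬s ∨ q ∨ r) ∧ (¬s ∨ s ∨ r) ∧ (¬p ∨ r) ∧ (¬r ∨ q ∨ s ∨ p) ∧ (¬r ∨ ¬q ∨ ¬s ∨ p)   (distribute ∨ over ∧)
≡ (¬q ∨ s ∨ r) ∧ (¬s ∨ q ∨ r) ∧ (¬p ∨ r) ∧ (¬r ∨ q ∨ s ∨ p) ∧ (¬r ∨ ¬q ∨ ¬s ∨ p)   (simplify)

(¬q ∨ s ∨ r) ∧ (¬s ∨ q ∨ r) ∧ (¬p ∨ r) ∧ (¬r ∨ q ∨ s ∨ p) ∧ (¬r ∨ ¬q ∨ ¬s ∨ p)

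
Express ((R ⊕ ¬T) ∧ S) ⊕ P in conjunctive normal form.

((R ⊕ ¬T) ∧ S) ⊕ P
⇔ (((R ⊕ ¬T) ∧ S) ∨ P) ∧ ¬((R ⊕ ¬T) ∧ S ∧ P)   (expand ⊕)
⇔ (((R ∨ ¬T) ∧ ¬(R ∧ ¬T) ∧ S) ∨ P) ∧ ¬((R ⊕ ¬T) ∧ S ∧ P)   (expand ⊕)
⇔ (((R ∨ ¬T) ∧ ¬(R ∧ ¬T) ∧ S) ∨ P) ∧ ¬((R ∨ ¬T) ∧ ¬(R ∧ ¬T) ∧ S ∧ P)   (expand ⊕)
⇔ (((R ∨ ¬T) ∧ (¬R ∨ ¬¬T) ∧ S) ∨ P) ∧ ¬((R ∨ ¬T) ∧ ¬(R ∧ ¬T) ∧ S ∧ P)   (De Morgan)
⇔ (((R ∨ ¬T) ∧ (¬R ∨ T) ∧ S) ∨ P) ∧ ¬((R ∨ ¬T) ∧ ¬(R ∧ ¬T) ∧ S ∧ P)   (double negation)
⇔ (((R ∨ ¬T) ∧ (¬R ∨ T) ∧ S) ∨ P) ∧ (¬(R ∨ ¬T) ∨ ¬¬(R ∧ ¬T) ∨ ¬S ∨ ¬P)   (De Morgan)
⇔ (((R ∨ ¬T) ∧ (¬R ∨ T) ∧ S) ∨ P) ∧ ((¬R ∧ ¬¬T) ∨ ¬¬(R ∧ ¬T) ∨ ¬S ∨ ¬P)   (De Morgan)
⇔ (((R ∨ ¬T) ∧ (¬R ∨ T) ∧ S) ∨ P) ∧ ((¬R ∧ T) ∨ ¬¬(R ∧ ¬T) ∨ ¬S ∨ ¬P)   (double negation)
⇔ (((R ∨ ¬T) ∧ (¬R ∨ T) ∧ S) ∨ P) ∧ ((¬R ∧ T) ∨ (R ∧ ¬T) ∨ ¬S ∨ ¬P)   (double negation)
⇔ (R ∨ ¬T ∨ P) ∧ (¬R ∨ T ∨ P) ∧ (S ∨ P) ∧ (¬R ∨ R ∨ ¬S ∨ ¬P) ∧ (¬R ∨ ¬T ∨ ¬S ∨ ¬P) ∧ (T ∨ R ∨ ¬S ∨ ¬P) ∧ (T ∨ ¬T ∨ ¬S ∨ ¬P)   (distribute ∨ over ∧)
⇔ (R ∨ ¬T ∨ P) ∧ (¬R ∨ T ∨ P) ∧ (S ∨ P) ∧ (¬R ∨ ¬T ∨ ¬S ∨ ¬P) ∧ (T ∨ R ∨ ¬S ∨ ¬P)   (simplify)

(R ∨ ¬T ∨ P) ∧ (¬R ∨ T ∨ P) ∧ (S ∨ P) ∧ (¬R ∨ ¬T ∨ ¬S ∨ ¬P) ∧ (T ∨ R ∨ ¬S ∨ ¬P)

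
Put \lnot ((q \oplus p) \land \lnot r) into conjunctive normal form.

\lnot ((q \oplus p) \land \lnot r)
⇔ \lnot ((q \lor p) \land \lnot (q \land p) \land \lnot r)
⇔ \lnot (q \lor p) \lor \lnot \lnot (q \land p) \lor \lnot \lnot r
⇔ (\lnot q \land \lnot p) \lor \lnot \lnot (q \land p) \lor \lnot \lnot r
⇔ (\lnot q \land \lnot p) \lor (q \land p) \lor \lnot \lnot r
⇔ (\lnot q \land \lnot p) \lor (q \land p) \lor r
⇔ (\lnot q \lor q \lor r) \land (\lnot q \lor p \lor r) \land (\lnot p \lor q \lor r) \land (\lnot p \lor p \lor r)
⇔ (\lnot q \lor p \lor r) \land (\lnot p \lor q \lor r)

(\lnot q \lor p \lor r) \land (\lnot p \lor q \lor r)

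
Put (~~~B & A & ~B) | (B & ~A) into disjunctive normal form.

(~B & A) | (B & ~A)

(~~~B & A & ~B) | (B & ~A)
⇔ (~B & A & ~B) | (B & ~A)   [double negation]
⇔ (~B & A) | (B & ~A)   [simplify]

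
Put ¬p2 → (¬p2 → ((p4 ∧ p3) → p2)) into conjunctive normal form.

p2 ∨ ¬p4 ∨ ¬p3

¬p2 → (¬p2 → ((p4 ∧ p3) → p2))
≡ ¬¬p2 ∨ (¬p2 → ((p4 ∧ p3) → p2))   [eliminate →]
≡ ¬¬p2 ∨ ¬¬p2 ∨ ((p4 ∧ p3) → p2)   [eliminate →]
≡ ¬¬p2 ∨ ¬¬p2 ∨ ¬(p4 ∧ p3) ∨ p2   [eliminate →]
≡ p2 ∨ ¬¬p2 ∨ ¬(p4 ∧ p3) ∨ p2   [double negation]
≡ p2 ∨ p2 ∨ ¬(p4 ∧ p3) ∨ p2   [double negation]
≡ p2 ∨ p2 ∨ ¬p4 ∨ ¬p3 ∨ p2   [De Morgan]
≡ p2 ∨ ¬p4 ∨ ¬p3   [simplify]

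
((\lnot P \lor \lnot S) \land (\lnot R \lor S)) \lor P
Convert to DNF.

((\lnot P \lor \lnot S) \land (\lnot R \lor S)) \lor P
≡ (\lnot P \land \lnot R) \lor (\lnot P \land S) \lor (\lnot S \land \lnot R) \lor (\lnot S \land S) \lor P   [distribute \land over \lor]
≡ (\lnot P \land \lnot R) \lor (\lnot P \land S) \lor (\lnot S \land \lnot R) \lor P   [simplify]

(\lnot P \land \lnot R) \lor (\lnot P \land S) \lor (\lnot S \land \lnot R) \lor P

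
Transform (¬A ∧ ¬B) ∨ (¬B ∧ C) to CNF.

(¬A ∧ ¬B) ∨ (¬B ∧ C)
⇔ (¬A ∨ ¬B) ∧ (¬A ∨ C) ∧ (¬B ∨ ¬B) ∧ (¬B ∨ C)   [distribute ∨ over ∧]
⇔ (¬A ∨ C) ∧ ¬B   [simplify]

(¬A ∨ C) ∧ ¬B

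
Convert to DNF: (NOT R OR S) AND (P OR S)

(NOT R OR S) AND (P OR S)
⇔ (NOT R AND P) OR (NOT R AND S) OR (S AND P) OR (S AND S)   [distribute AND over OR]
⇔ (NOT R AND P) OR S   [simplify]

(NOT R AND P) OR S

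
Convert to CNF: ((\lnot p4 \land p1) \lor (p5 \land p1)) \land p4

(\lnot p4 \lor p5) \land p1 \land p4

((\lnot p4 \land p1) \lor (p5 \land p1)) \land p4
≡ (\lnot p4 \lor p5) \land (\lnot p4 \lor p1) \land (p1 \lor p5) \land (p1 \lor p1) \land p4   — distribute \lor over \land
≡ (\lnot p4 \lor p5) \land p1 \land p4   — simplify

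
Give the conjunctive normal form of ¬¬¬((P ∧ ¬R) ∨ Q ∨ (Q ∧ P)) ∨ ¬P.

¬¬¬((P ∧ ¬R) ∨ Q ∨ (Q ∧ P)) ∨ ¬P
≡ ¬((P ∧ ¬R) ∨ Q ∨ (Q ∧ P)) ∨ ¬P   (double negation)
≡ (¬(P ∧ ¬R) ∧ ¬Q ∧ ¬(Q ∧ P)) ∨ ¬P   (De Morgan)
≡ ((¬P ∨ ¬¬R) ∧ ¬Q ∧ ¬(Q ∧ P)) ∨ ¬P   (De Morgan)
≡ ((¬P ∨ R) ∧ ¬Q ∧ ¬(Q ∧ P)) ∨ ¬P   (double negation)
≡ ((¬P ∨ R) ∧ ¬Q ∧ (¬Q ∨ ¬P)) ∨ ¬P   (De Morgan)
≡ (¬P ∨ R ∨ ¬P) ∧ (¬Q ∨ ¬P) ∧ (¬Q ∨ ¬P ∨ ¬P)   (distribute ∨ over ∧)
≡ (¬P ∨ R) ∧ (¬Q ∨ ¬P)   (simplify)

(¬P ∨ R) ∧ (¬Q ∨ ¬P)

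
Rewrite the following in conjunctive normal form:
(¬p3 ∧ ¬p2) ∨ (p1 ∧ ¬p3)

¬p3 ∧ (¬p2 ∨ p1)

(¬p3 ∧ ¬p2) ∨ (p1 ∧ ¬p3)
≡ (¬p3 ∨ p1) ∧ (¬p3 ∨ ¬p3) ∧ (¬p2 ∨ p1) ∧ (¬p2 ∨ ¬p3)
≡ ¬p3 ∧ (¬p2 ∨ p1)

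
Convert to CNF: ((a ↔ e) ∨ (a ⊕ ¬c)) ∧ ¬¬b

((a ↔ e) ∨ (a ⊕ ¬c)) ∧ ¬¬b
⇔ ((a → e) ∧ (e → a) ∨ (a ⊕ ¬c)) ∧ ¬¬b   [eliminate ↔]
⇔ ((¬a ∨ e) ∧ (e → a) ∨ (a ⊕ ¬c)) ∧ ¬¬b   [eliminate →]
⇔ ((¬a ∨ e) ∧ (¬e ∨ a) ∨ (a ⊕ ¬c)) ∧ ¬¬b   [eliminate →]
⇔ ((¬a ∨ e) ∧ (¬e ∨ a) ∨ (a ∨ ¬c) ∧ ¬(a ∧ ¬c)) ∧ ¬¬b   [expand ⊕]
⇔ ((¬a ∨ e) ∧ (¬e ∨ a) ∨ (a ∨ ¬c) ∧ (¬a ∨ ¬¬c)) ∧ ¬¬b   [De Morgan]
⇔ ((¬a ∨ e) ∧ (¬e ∨ a) ∨ (a ∨ ¬c) ∧ (¬a ∨ c)) ∧ ¬¬b   [double negation]
⇔ ((¬a ∨ e) ∧ (¬e ∨ a) ∨ (a ∨ ¬c) ∧ (¬a ∨ c)) ∧ b   [double negation]
⇔ (¬a ∨ e ∨ a ∨ ¬c) ∧ (¬a ∨ e ∨ ¬a ∨ c) ∧ (¬e ∨ a ∨ a ∨ ¬c) ∧ (¬e ∨ a ∨ ¬a ∨ c) ∧ b   [distribute ∨ over ∧]
⇔ (¬a ∨ e ∨ c) ∧ (¬e ∨ a ∨ ¬c) ∧ b   [simplify]

(¬a ∨ e ∨ c) ∧ (¬e ∨ a ∨ ¬c) ∧ b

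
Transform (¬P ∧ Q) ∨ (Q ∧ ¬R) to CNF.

(¬P ∧ Q) ∨ (Q ∧ ¬R)
≡ (¬P ∨ Q) ∧ (¬P ∨ ¬R) ∧ (Q ∨ Q) ∧ (Q ∨ ¬R)   — distribute ∨ over ∧
≡ (¬P ∨ ¬R) ∧ Q   — simplify

(¬P ∨ ¬R) ∧ Q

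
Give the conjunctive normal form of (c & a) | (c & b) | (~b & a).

(c & a) | (c & b) | (~b & a)
≡ (c | c | ~b) & (c | c | a) & (c | b | ~b) & (c | b | a) & (a | c | ~b) & (a | c | a) & (a | b | ~b) & (a | b | a)   [distribute | over &]
≡ (c | ~b) & (c | a) & (a | b)   [simplify]

(c | ~b) & (c | a) & (a | b)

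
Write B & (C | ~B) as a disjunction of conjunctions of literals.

B & C

B & (C | ~B)
≡ (B & C) | (B & ~B)   — distribute & over |
≡ B & C   — simplify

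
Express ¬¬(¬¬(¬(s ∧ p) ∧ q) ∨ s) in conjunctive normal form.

¬¬(¬¬(¬(s ∧ p) ∧ q) ∨ s)
≡ ¬¬(¬(s ∧ p) ∧ q) ∨ s   (double negation)
≡ (¬(s ∧ p) ∧ q) ∨ s   (double negation)
≡ ((¬s ∨ ¬p) ∧ q) ∨ s   (De Morgan)
≡ (¬s ∨ ¬p ∨ s) ∧ (q ∨ s)   (distribute ∨ over ∧)
≡ q ∨ s   (simplify)

q ∨ s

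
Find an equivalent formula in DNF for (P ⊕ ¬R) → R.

(P ⊕ ¬R) → R
≡ ¬(P ⊕ ¬R) ∨ R   (eliminate →)
≡ ¬((P ∧ ¬¬R) ∨ (¬P ∧ ¬R)) ∨ R   (expand ⊕)
≡ (¬(P ∧ ¬¬R) ∧ ¬(¬P ∧ ¬R)) ∨ R   (De Morgan)
≡ ((¬P ∨ ¬¬¬R) ∧ ¬(¬P ∧ ¬R)) ∨ R   (De Morgan)
≡ ((¬P ∨ ¬R) ∧ ¬(¬P ∧ ¬R)) ∨ R   (double negation)
≡ ((¬P ∨ ¬R) ∧ (¬¬P ∨ ¬¬R)) ∨ R   (De Morgan)
≡ ((¬P ∨ ¬R) ∧ (P ∨ ¬¬R)) ∨ R   (double negation)
≡ ((¬P ∨ ¬R) ∧ (P ∨ R)) ∨ R   (double negation)
≡ (¬P ∧ P) ∨ (¬P ∧ R) ∨ (¬R ∧ P) ∨ (¬R ∧ R) ∨ R   (distribute ∧ over ∨)
≡ (¬R ∧ P) ∨ R   (simplify)

(¬R ∧ P) ∨ R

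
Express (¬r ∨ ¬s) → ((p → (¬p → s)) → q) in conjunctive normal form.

(¬r ∨ ¬s) → ((p → (¬p → s)) → q)
≡ ¬(¬r ∨ ¬s) ∨ ((p → (¬p → s)) → q)   [eliminate →]
≡ ¬(¬r ∨ ¬s) ∨ ¬(p → (¬p → s)) ∨ q   [eliminate →]
≡ ¬(¬r ∨ ¬s) ∨ ¬(¬p ∨ (¬p → s)) ∨ q   [eliminate →]
≡ ¬(¬r ∨ ¬s) ∨ ¬(¬p ∨ ¬¬p ∨ s) ∨ q   [eliminate →]
≡ (¬¬r ∧ ¬¬s) ∨ ¬(¬p ∨ ¬¬p ∨ s) ∨ q   [De Morgan]
≡ (r ∧ ¬¬s) ∨ ¬(¬p ∨ ¬¬p ∨ s) ∨ q   [double negation]
≡ (r ∧ s) ∨ ¬(¬p ∨ ¬¬p ∨ s) ∨ q   [double negation]
≡ (r ∧ s) ∨ (¬¬p ∧ ¬¬¬p ∧ ¬s) ∨ q   [De Morgan]
≡ (r ∧ s) ∨ (p ∧ ¬¬¬p ∧ ¬s) ∨ q   [double negation]
≡ (r ∧ s) ∨ (p ∧ ¬p ∧ ¬s) ∨ q   [double negation]
≡ (r ∨ p ∨ q) ∧ (r ∨ ¬p ∨ q) ∧ (r ∨ ¬s ∨ q) ∧ (s ∨ p ∨ q) ∧ (s ∨ ¬p ∨ q) ∧ (s ∨ ¬s ∨ q)   [distribute ∨ over ∧]
≡ (r ∨ p ∨ q) ∧ (r ∨ ¬p ∨ q) ∧ (r ∨ ¬s ∨ q) ∧ (s ∨ p ∨ q) ∧ (s ∨ ¬p ∨ q)   [simplify]

(r ∨ p ∨ q) ∧ (r ∨ ¬p ∨ q) ∧ (r ∨ ¬s ∨ q) ∧ (s ∨ p ∨ q) ∧ (s ∨ ¬p ∨ q)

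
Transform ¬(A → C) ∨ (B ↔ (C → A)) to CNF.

¬(A → C) ∨ (B ↔ (C → A))
≡ ¬(¬A ∨ C) ∨ (B ↔ (C → A))   — eliminate →
≡ ¬(¬A ∨ C) ∨ ((B → (C → A)) ∧ ((C → A) → B))   — eliminate ↔
≡ ¬(¬A ∨ C) ∨ ((¬B ∨ (C → A)) ∧ ((C → A) → B))   — eliminate →
≡ ¬(¬A ∨ C) ∨ ((¬B ∨ ¬C ∨ A) ∧ ((C → A) → B))   — eliminate →
≡ ¬(¬A ∨ C) ∨ ((¬B ∨ ¬C ∨ A) ∧ (¬(C → A) ∨ B))   — eliminate →
≡ ¬(¬A ∨ C) ∨ ((¬B ∨ ¬C ∨ A) ∧ (¬(¬C ∨ A) ∨ B))   — eliminate →
≡ (¬¬A ∧ ¬C) ∨ ((¬B ∨ ¬C ∨ A) ∧ (¬(¬C ∨ A) ∨ B))   — De Morgan
≡ (A ∧ ¬C) ∨ ((¬B ∨ ¬C ∨ A) ∧ (¬(¬C ∨ A) ∨ B))   — double negation
≡ (A ∧ ¬C) ∨ ((¬B ∨ ¬C ∨ A) ∧ ((¬¬C ∧ ¬A) ∨ B))   — De Morgan
≡ (A ∧ ¬C) ∨ ((¬B ∨ ¬C ∨ A) ∧ ((C ∧ ¬A) ∨ B))   — double negation
≡ (A ∨ ¬B ∨ ¬C ∨ A) ∧ (A ∨ C ∨ B) ∧ (A ∨ ¬A ∨ B) ∧ (¬C ∨ ¬B ∨ ¬C ∨ A) ∧ (¬C ∨ C ∨ B) ∧ (¬C ∨ ¬A ∨ B)   — distribute ∨ over ∧
≡ (A ∨ ¬B ∨ ¬C) ∧ (A ∨ C ∨ B) ∧ (¬C ∨ ¬A ∨ B)   — simplify

(A ∨ ¬B ∨ ¬C) ∧ (A ∨ C ∨ B) ∧ (¬C ∨ ¬A ∨ B)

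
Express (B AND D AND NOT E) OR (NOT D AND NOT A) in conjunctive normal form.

(B OR NOT D) AND (B OR NOT A) AND (D OR NOT A) AND (NOT E OR NOT D) AND (NOT E OR NOT A)

(B AND D AND NOT E) OR (NOT D AND NOT A)
≡ (B OR NOT D) AND (B OR NOT A) AND (D OR NOT D) AND (D OR NOT A) AND (NOT E OR NOT D) AND (NOT E OR NOT A)   [distribute OR over AND]
≡ (B OR NOT D) AND (B OR NOT A) AND (D OR NOT A) AND (NOT E OR NOT D) AND (NOT E OR NOT A)   [simplify]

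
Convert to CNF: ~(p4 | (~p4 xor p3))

~(p4 | (~p4 xor p3))
≡ ~(p4 | ((~p4 | p3) & ~(~p4 & p3)))   [expand xor]
≡ ~p4 & ~((~p4 | p3) & ~(~p4 & p3))   [De Morgan]
≡ ~p4 & (~(~p4 | p3) | ~~(~p4 & p3))   [De Morgan]
≡ ~p4 & ((~~p4 & ~p3) | ~~(~p4 & p3))   [De Morgan]
≡ ~p4 & ((p4 & ~p3) | ~~(~p4 & p3))   [double negation]
≡ ~p4 & ((p4 & ~p3) | (~p4 & p3))   [double negation]
≡ ~p4 & (p4 | ~p4) & (p4 | p3) & (~p3 | ~p4) & (~p3 | p3)   [distribute | over &]
≡ ~p4 & (p4 | p3)   [simplify]

~p4 & (p4 | p3)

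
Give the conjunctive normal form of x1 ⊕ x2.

x1 ⊕ x2
⇔ (x1 ∨ x2) ∧ ¬(x1 ∧ x2)   [expand ⊕]
⇔ (x1 ∨ x2) ∧ (¬x1 ∨ ¬x2)   [De Morgan]

(x1 ∨ x2) ∧ (¬x1 ∨ ¬x2)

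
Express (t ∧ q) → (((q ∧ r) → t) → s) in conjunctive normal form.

(t ∧ q) → (((q ∧ r) → t) → s)
≡ ¬(t ∧ q) ∨ (((q ∧ r) → t) → s)   (eliminate →)
≡ ¬(t ∧ q) ∨ ¬((q ∧ r) → t) ∨ s   (eliminate →)
≡ ¬(t ∧ q) ∨ ¬(¬(q ∧ r) ∨ t) ∨ s   (eliminate →)
≡ ¬t ∨ ¬q ∨ ¬(¬(q ∧ r) ∨ t) ∨ s   (De Morgan)
≡ ¬t ∨ ¬q ∨ (¬¬(q ∧ r) ∧ ¬t) ∨ s   (De Morgan)
≡ ¬t ∨ ¬q ∨ (q ∧ r ∧ ¬t) ∨ s   (double negation)
≡ (¬t ∨ ¬q ∨ q ∨ s) ∧ (¬t ∨ ¬q ∨ r ∨ s) ∧ (¬t ∨ ¬q ∨ ¬t ∨ s)   (distribute ∨ over ∧)
≡ ¬t ∨ ¬q ∨ s   (simplify)

¬t ∨ ¬q ∨ s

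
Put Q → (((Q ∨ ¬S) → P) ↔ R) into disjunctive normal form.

¬Q ∨ (Q ∧ ¬P ∧ ¬R) ∨ (¬S ∧ ¬P ∧ ¬R) ∨ (R ∧ P)

Q → (((Q ∨ ¬S) → P) ↔ R)
⇔ ¬Q ∨ (((Q ∨ ¬S) → P) ↔ R)   [eliminate →]
⇔ ¬Q ∨ ((((Q ∨ ¬S) → P) → R) ∧ (R → ((Q ∨ ¬S) → P)))   [eliminate ↔]
⇔ ¬Q ∨ ((¬((Q ∨ ¬S) → P) ∨ R) ∧ (R → ((Q ∨ ¬S) → P)))   [eliminate →]
⇔ ¬Q ∨ ((¬(¬(Q ∨ ¬S) ∨ P) ∨ R) ∧ (R → ((Q ∨ ¬S) → P)))   [eliminate →]
⇔ ¬Q ∨ ((¬(¬(Q ∨ ¬S) ∨ P) ∨ R) ∧ (¬R ∨ ((Q ∨ ¬S) → P)))   [eliminate →]
⇔ ¬Q ∨ ((¬(¬(Q ∨ ¬S) ∨ P) ∨ R) ∧ (¬R ∨ ¬(Q ∨ ¬S) ∨ P))   [eliminate →]
⇔ ¬Q ∨ (((¬¬(Q ∨ ¬S) ∧ ¬P) ∨ R) ∧ (¬R ∨ ¬(Q ∨ ¬S) ∨ P))   [De Morgan]
⇔ ¬Q ∨ ((((Q ∨ ¬S) ∧ ¬P) ∨ R) ∧ (¬R ∨ ¬(Q ∨ ¬S) ∨ P))   [double negation]
⇔ ¬Q ∨ ((((Q ∨ ¬S) ∧ ¬P) ∨ R) ∧ (¬R ∨ (¬Q ∧ ¬¬S) ∨ P))   [De Morgan]
⇔ ¬Q ∨ ((((Q ∨ ¬S) ∧ ¬P) ∨ R) ∧ (¬R ∨ (¬Q ∧ S) ∨ P))   [double negation]
⇔ ¬Q ∨ (Q ∧ ¬P ∧ ¬R) ∨ (Q ∧ ¬P ∧ ¬Q ∧ S) ∨ (Q ∧ ¬P ∧ P) ∨ (¬S ∧ ¬P ∧ ¬R) ∨ (¬S ∧ ¬P ∧ ¬Q ∧ S) ∨ (¬S ∧ ¬P ∧ P) ∨ (R ∧ ¬R) ∨ (R ∧ ¬Q ∧ S) ∨ (R ∧ P)   [distribute ∧ over ∨]
⇔ ¬Q ∨ (Q ∧ ¬P ∧ ¬R) ∨ (¬S ∧ ¬P ∧ ¬R) ∨ (R ∧ P)   [simplify]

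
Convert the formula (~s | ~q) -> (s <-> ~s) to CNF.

s & (q | ~s)

(~s | ~q) -> (s <-> ~s)
≡ ~(~s | ~q) | (s <-> ~s)
≡ ~(~s | ~q) | ((s -> ~s) & (~s -> s))
≡ ~(~s | ~q) | ((~s | ~s) & (~s -> s))
≡ ~(~s | ~q) | ((~s | ~s) & (~~s | s))
≡ (~~s & ~~q) | ((~s | ~s) & (~~s | s))
≡ (s & ~~q) | ((~s | ~s) & (~~s | s))
≡ (s & q) | ((~s | ~s) & (~~s | s))
≡ (s & q) | ((~s | ~s) & (s | s))
≡ (s | ~s | ~s) & (s | s | s) & (q | ~s | ~s) & (q | s | s)
≡ s & (q | ~s)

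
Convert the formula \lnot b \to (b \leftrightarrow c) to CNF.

\lnot b \to (b \leftrightarrow c)
= \lnot \lnot b \lor (b \leftrightarrow c)   [eliminate \to]
= \lnot \lnot b \lor ((b \to c) \land (c \to b))   [eliminate \leftrightarrow]
= \lnot \lnot b \lor ((\lnot b \lor c) \land (c \to b))   [eliminate \to]
= \lnot \lnot b \lor ((\lnot b \lor c) \land (\lnot c \lor b))   [eliminate \to]
= b \lor ((\lnot b \lor c) \land (\lnot c \lor b))   [double negation]
= (b \lor \lnot b \lor c) \land (b \lor \lnot c \lor b)   [distribute \lor over \land]
= b \lor \lnot c   [simplify]

b \lor \lnot c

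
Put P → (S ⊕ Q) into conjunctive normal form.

(¬P ∨ S ∨ Q) ∧ (¬P ∨ ¬S ∨ ¬Q)

P → (S ⊕ Q)
⇔ ¬P ∨ (S ⊕ Q)   [eliminate →]
⇔ ¬P ∨ ((S ∨ Q) ∧ ¬(S ∧ Q))   [expand ⊕]
⇔ ¬P ∨ ((S ∨ Q) ∧ (¬S ∨ ¬Q))   [De Morgan]
⇔ (¬P ∨ S ∨ Q) ∧ (¬P ∨ ¬S ∨ ¬Q)   [distribute ∨ over ∧]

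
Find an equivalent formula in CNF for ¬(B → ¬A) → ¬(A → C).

¬(B → ¬A) → ¬(A → C)
≡ ¬¬(B → ¬A) ∨ ¬(A → C)   — eliminate →
≡ ¬¬(¬B ∨ ¬A) ∨ ¬(A → C)   — eliminate →
≡ ¬¬(¬B ∨ ¬A) ∨ ¬(¬A ∨ C)   — eliminate →
≡ ¬B ∨ ¬A ∨ ¬(¬A ∨ C)   — double negation
≡ ¬B ∨ ¬A ∨ (¬¬A ∧ ¬C)   — De Morgan
≡ ¬B ∨ ¬A ∨ (A ∧ ¬C)   — double negation
≡ (¬B ∨ ¬A ∨ A) ∧ (¬B ∨ ¬A ∨ ¬C)   — distribute ∨ over ∧
≡ ¬B ∨ ¬A ∨ ¬C   — simplify

¬B ∨ ¬A ∨ ¬C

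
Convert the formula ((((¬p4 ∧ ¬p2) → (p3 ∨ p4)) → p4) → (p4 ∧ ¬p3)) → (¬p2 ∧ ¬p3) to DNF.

(p4 ∧ p3) ∨ (¬p2 ∧ ¬p3)

((((¬p4 ∧ ¬p2) → (p3 ∨ p4)) → p4) → (p4 ∧ ¬p3)) → (¬p2 ∧ ¬p3)
≡ ¬((((¬p4 ∧ ¬p2) → (p3 ∨ p4)) → p4) → (p4 ∧ ¬p3)) ∨ (¬p2 ∧ ¬p3)   — eliminate →
≡ ¬(¬(((¬p4 ∧ ¬p2) → (p3 ∨ p4)) → p4) ∨ (p4 ∧ ¬p3)) ∨ (¬p2 ∧ ¬p3)   — eliminate →
≡ ¬(¬(¬((¬p4 ∧ ¬p2) → (p3 ∨ p4)) ∨ p4) ∨ (p4 ∧ ¬p3)) ∨ (¬p2 ∧ ¬p3)   — eliminate →
≡ ¬(¬(¬(¬(¬p4 ∧ ¬p2) ∨ p3 ∨ p4) ∨ p4) ∨ (p4 ∧ ¬p3)) ∨ (¬p2 ∧ ¬p3)   — eliminate →
≡ (¬¬(¬(¬(¬p4 ∧ ¬p2) ∨ p3 ∨ p4) ∨ p4) ∧ ¬(p4 ∧ ¬p3)) ∨ (¬p2 ∧ ¬p3)   — De Morgan
≡ ((¬(¬(¬p4 ∧ ¬p2) ∨ p3 ∨ p4) ∨ p4) ∧ ¬(p4 ∧ ¬p3)) ∨ (¬p2 ∧ ¬p3)   — double negation
≡ (((¬¬(¬p4 ∧ ¬p2) ∧ ¬p3 ∧ ¬p4) ∨ p4) ∧ ¬(p4 ∧ ¬p3)) ∨ (¬p2 ∧ ¬p3)   — De Morgan
≡ (((¬p4 ∧ ¬p2 ∧ ¬p3 ∧ ¬p4) ∨ p4) ∧ ¬(p4 ∧ ¬p3)) ∨ (¬p2 ∧ ¬p3)   — double negation
≡ (((¬p4 ∧ ¬p2 ∧ ¬p3 ∧ ¬p4) ∨ p4) ∧ (¬p4 ∨ ¬¬p3)) ∨ (¬p2 ∧ ¬p3)   — De Morgan
≡ (((¬p4 ∧ ¬p2 ∧ ¬p3 ∧ ¬p4) ∨ p4) ∧ (¬p4 ∨ p3)) ∨ (¬p2 ∧ ¬p3)   — double negation
≡ (¬p4 ∧ ¬p2 ∧ ¬p3 ∧ ¬p4 ∧ ¬p4) ∨ (¬p4 ∧ ¬p2 ∧ ¬p3 ∧ ¬p4 ∧ p3) ∨ (p4 ∧ ¬p4) ∨ (p4 ∧ p3) ∨ (¬p2 ∧ ¬p3)   — distribute ∧ over ∨
≡ (p4 ∧ p3) ∨ (¬p2 ∧ ¬p3)   — simplify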